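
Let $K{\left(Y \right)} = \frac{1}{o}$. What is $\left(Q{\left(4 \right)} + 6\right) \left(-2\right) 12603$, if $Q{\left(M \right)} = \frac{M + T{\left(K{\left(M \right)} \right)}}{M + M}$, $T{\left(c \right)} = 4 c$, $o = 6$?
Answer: $- \frac{331879}{2} \approx -1.6594 \cdot 10^{5}$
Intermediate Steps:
$K{\left(Y \right)} = \frac{1}{6}$
$Q{\left(M \right)} = \frac{\frac{2}{3} + M}{2 M}$ ($Q{\left(M \right)} = \frac{M + 4 \cdot \frac{1}{6}}{M + M} = \frac{M + \frac{2}{3}}{2 M} = \left(\frac{2}{3} + M\right) \frac{1}{2 M} = \frac{\frac{2}{3} + M}{2 M}$)
$\left(Q{\left(4 \right)} + 6\right) \left(-2\right) 12603 = \left(\frac{2 + 3 \cdot 4}{6 \cdot 4} + 6\right) \left(-2\right) 12603 = \left(\frac{1}{6} \cdot \frac{1}{4} \left(2 + 12\right) + 6\right) \left(-2\right) 12603 = \left(\frac{1}{6} \cdot \frac{1}{4} \cdot 14 + 6\right) \left(-2\right) 12603 = \left(\frac{7}{12} + 6\right) \left(-2\right) 12603 = \frac{79}{12} \left(-2\right) 12603 = \left(- \frac{79}{6}\right) 12603 = - \frac{331879}{2}$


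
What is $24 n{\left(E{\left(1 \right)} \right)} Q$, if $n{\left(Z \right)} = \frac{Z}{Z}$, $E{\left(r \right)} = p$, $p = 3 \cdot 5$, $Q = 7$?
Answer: $168$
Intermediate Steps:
$p = 15$
$E{\left(r \right)} = 15$
$n{\left(Z \right)} = 1$
$24 n{\left(E{\left(1 \right)} \right)} Q = 24 \cdot 1 \cdot 7 = 24 \cdot 7 = 168$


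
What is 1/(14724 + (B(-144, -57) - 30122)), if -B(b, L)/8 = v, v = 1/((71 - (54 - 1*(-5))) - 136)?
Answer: -31/477336 ≈ -6.4944e-5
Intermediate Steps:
v = -1/124 (v = 1/((71 - (54 + 5)) - 136) = 1/((71 - 1*59) - 136) = 1/((71 - 59) - 136) = 1/(12 - 136) = 1/(-124) = -1/124 ≈ -0.0080645)
B(b, L) = 2/31 (B(b, L) = -8*(-1/124) = 2/31)
1/(14724 + (B(-144, -57) - 30122)) = 1/(14724 + (2/31 - 30122)) = 1/(14724 - 933780/31) = 1/(-477336/31) = -31/477336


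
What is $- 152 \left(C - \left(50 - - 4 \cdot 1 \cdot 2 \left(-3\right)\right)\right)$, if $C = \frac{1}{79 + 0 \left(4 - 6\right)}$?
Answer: $\frac{312056}{79} \approx 3950.1$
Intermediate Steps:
$C = \frac{1}{79}$ ($C = \frac{1}{79 + 0 \left(-2\right)} = \frac{1}{79 + 0} = \frac{1}{79} \approx 0.012658$)
$- 152 \left(C - \left(50 - - 4 \cdot 1 \cdot 2 \left(-3\right)\right)\right) = - 152 \left(\frac{1}{79} - \left(50 - - 4 \cdot 1 \cdot 2 \left(-3\right)\right)\right) = - 152 \left(\frac{1}{79} - \left(50 - \left(-4\right) 2 \left(-3\right)\right)\right) = - 152 \left(\frac{1}{79} - 26\right) = \left(-152\right) \left(- \frac{2053}{79}\right) = \frac{312056}{79}$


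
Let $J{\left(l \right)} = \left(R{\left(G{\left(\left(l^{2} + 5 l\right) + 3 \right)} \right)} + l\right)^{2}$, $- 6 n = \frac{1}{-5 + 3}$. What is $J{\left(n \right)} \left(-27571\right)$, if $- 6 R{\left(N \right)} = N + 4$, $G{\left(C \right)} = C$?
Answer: $- \frac{27405822139}{746496} \approx -36713.0$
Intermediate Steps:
$R{\left(N \right)} = - \frac{2}{3} - \frac{N}{6}$ ($R{\left(N \right)} = - \frac{N + 4}{6} = - \frac{4 + N}{6} = - \frac{2}{3} - \frac{N}{6}$)
$n = \frac{1}{12}$ ($n = - \frac{1}{6 \left(-5 + 3\right)} = - \frac{1}{6 \left(-2\right)} = \left(- \frac{1}{6}\right) \left(- \frac{1}{2}\right) = \frac{1}{12} \approx 0.083333$)
$J{\left(l \right)} = \left(- \frac{7}{6} - \frac{l^{2}}{6} + \frac{l}{6}\right)^{2}$ ($J{\left(l \right)} = \left(\left(- \frac{2}{3} - \frac{\left(l^{2} + 5 l\right) + 3}{6}\right) + l\right)^{2} = \left(\left(- \frac{2}{3} - \frac{3 + l^{2} + 5 l}{6}\right) + l\right)^{2} = \left(\left(- \frac{2}{3} - \left(\frac{1}{2} + \frac{l^{2}}{6} + \frac{5 l}{6}\right)\right) + l\right)^{2} = \left(\left(- \frac{7}{6} - \frac{5 l}{6} - \frac{l^{2}}{6}\right) + l\right)^{2} = \left(- \frac{7}{6} - \frac{l^{2}}{6} + \frac{l}{6}\right)^{2}$)
$J{\left(n \right)} \left(-27571\right) = \frac{\left(7 + \left(\frac{1}{12}\right)^{2} - \frac{1}{12}\right)^{2}}{36} \left(-27571\right) = \frac{\left(7 + \frac{1}{144} - \frac{1}{12}\right)^{2}}{36} \left(-27571\right) = \frac{\left(\frac{997}{144}\right)^{2}}{36} \left(-27571\right) = \frac{1}{36} \cdot \frac{994009}{20736} \left(-27571\right) = \frac{994009}{746496} \left(-27571\right) = - \frac{27405822139}{746496}$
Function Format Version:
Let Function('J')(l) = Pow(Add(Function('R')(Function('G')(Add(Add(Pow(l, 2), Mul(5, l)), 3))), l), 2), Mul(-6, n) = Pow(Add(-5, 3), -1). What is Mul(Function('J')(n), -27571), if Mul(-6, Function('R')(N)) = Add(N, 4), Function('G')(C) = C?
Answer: Rational(-27405822139, 746496) ≈ -36713.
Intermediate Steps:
Function('R')(N) = Add(Rational(-2, 3), Mul(Rational(-1, 6), N)) (Function('R')(N) = Mul(Rational(-1, 6), Add(N, 4)) = Mul(Rational(-1, 6), Add(4, N)) = Add(Rational(-2, 3), Mul(Rational(-1, 6), N)))
n = Rational(1, 12) (n = Mul(Rational(-1, 6), Pow(Add(-5, 3), -1)) = Mul(Rational(-1, 6), Pow(-2, -1)) = Mul(Rational(-1, 6), Rational(-1, 2)) = Rational(1, 12) ≈ 0.083333)
Function('J')(l) = Pow(Add(Rational(-7, 6), Mul(Rational(-1, 6), Pow(l, 2)), Mul(Rational(1, 6), l)), 2) (Function('J')(l) = Pow(Add(Add(Rational(-2, 3), Mul(Rational(-1, 6), Add(Add(Pow(l, 2), Mul(5, l)), 3))), l), 2) = Pow(Add(Add(Rational(-2, 3), Mul(Rational(-1, 6), Add(3, Pow(l, 2), Mul(5, l)))), l), 2) = Pow(Add(Add(Rational(-2, 3), Add(Rational(-1, 2), Mul(Rational(-5, 6), l), Mul(Rational(-1, 6), Pow(l, 2)))), l), 2) = Pow(Add(Add(Rational(-7, 6), Mul(Rational(-5, 6), l), Mul(Rational(-1, 6), Pow(l, 2))), l), 2) = Pow(Add(Rational(-7, 6), Mul(Rational(-1, 6), Pow(l, 2)), Mul(Rational(1, 6), l)), 2))
Mul(Function('J')(n), -27571) = Mul(Mul(Rational(1, 36), Pow(Add(7, Pow(Rational(1, 12), 2), Mul(-1, Rational(1, 12))), 2)), -27571) = Mul(Mul(Rational(1, 36), Pow(Add(7, Rational(1, 144), Rational(-1, 12)), 2)), -27571) = Mul(Mul(Rational(1, 36), Pow(Rational(997, 144), 2)), -27571) = Mul(Mul(Rational(1, 36), Rational(994009, 20736)), -27571) = Mul(Rational(994009, 746496), -27571) = Rational(-27405822139, 746496)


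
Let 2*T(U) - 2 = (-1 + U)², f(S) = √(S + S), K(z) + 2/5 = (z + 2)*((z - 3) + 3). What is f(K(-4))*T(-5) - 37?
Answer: -37 + 38*√95/5 ≈ 37.076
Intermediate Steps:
K(z) = -⅖ + z*(2 + z) (K(z) = -⅖ + (z + 2)*((z - 3) + 3) = -⅖ + (2 + z)*((-3 + z) + 3) = -⅖ + (2 + z)*z = -⅖ + z*(2 + z))
f(S) = √2*√S (f(S) = √(2*S) = √2*√S)
T(U) = 1 + (-1 + U)²/2
f(K(-4))*T(-5) - 37 = (√2*√(-⅖ + (-4)² + 2*(-4)))*(1 + (-1 - 5)²/2) - 37 = (√2*√(-⅖ + 16 - 8))*(1 + (½)*(-6)²) - 37 = (√2*√(38/5))*(1 + (½)*36) - 37 = (√2*(√190/5))*(1 + 18) - 37 = (2*√95/5)*19 - 37 = 38*√95/5 - 37 = -37 + 38*√95/5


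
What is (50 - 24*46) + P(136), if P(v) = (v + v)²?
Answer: 72930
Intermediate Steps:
P(v) = 4*v² (P(v) = (2*v)² = 4*v²)
(50 - 24*46) + P(136) = (50 - 24*46) + 4*136² = (50 - 1104) + 4*18496 = -1054 + 73984 = 72930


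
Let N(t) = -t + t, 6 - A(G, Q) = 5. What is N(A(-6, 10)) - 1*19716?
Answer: -19716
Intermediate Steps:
A(G, Q) = 1 (A(G, Q) = 6 - 1*5 = 6 - 5 = 1)
N(t) = 0
N(A(-6, 10)) - 1*19716 = 0 - 1*19716 = 0 - 19716 = -19716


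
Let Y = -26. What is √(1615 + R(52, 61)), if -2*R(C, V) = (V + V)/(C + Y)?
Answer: √1090154/26 ≈ 40.158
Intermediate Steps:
R(C, V) = -V/(-26 + C) (R(C, V) = -(V + V)/(2*(C - 26)) = -2*V/(2*(-26 + C)) = -V/(-26 + C))
√(1615 + R(52, 61)) = √(1615 - 1*61/(-26 + 52)) = √(1615 - 1*61/26) = √(1615 - 1*61*1/26) = √(1615 - 61/26) = √(41929/26) = √1090154/26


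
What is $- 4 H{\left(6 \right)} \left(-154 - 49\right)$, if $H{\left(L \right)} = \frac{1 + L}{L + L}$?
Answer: $\frac{1421}{3} \approx 473.67$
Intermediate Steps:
$H{\left(L \right)} = \frac{1 + L}{2 L}$
$- 4 H{\left(6 \right)} \left(-154 - 49\right) = - 4 \frac{1 + 6}{2 \cdot 6} \left(-154 - 49\right) = - 4 \cdot \frac{1}{2} \cdot \frac{1}{6} \cdot 7 \left(-203\right) = \left(-4\right) \frac{7}{12} \left(-203\right) = \left(- \frac{7}{3}\right) \left(-203\right) = \frac{1421}{3}$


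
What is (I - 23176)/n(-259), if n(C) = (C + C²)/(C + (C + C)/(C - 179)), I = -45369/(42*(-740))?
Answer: 26169617833/292680360 ≈ 89.414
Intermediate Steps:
I = 15123/10360 (I = -45369/(-31080) = -45369*(-1/31080) = 15123/10360 ≈ 1.4597)
n(C) = (C + C²)/(C + 2*C/(-179 + C)) (n(C) = (C + C²)/(C + (2*C)/(-179 + C)) = (C + C²)/(C + 2*C/(-179 + C)))
(I - 23176)/n(-259) = (15123/10360 - 23176)/(((-179 + (-259)² - 178*(-259))/(-177 - 259))) = -240088237*(-436/(-179 + 67081 + 46102))/10360 = -240088237/(10360*((-1/436*113004))) = -240088237/(10360*(-28251/109)) = -240088237/10360*(-109/28251) = 26169617833/292680360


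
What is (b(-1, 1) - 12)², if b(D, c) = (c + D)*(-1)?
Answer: 144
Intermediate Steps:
b(D, c) = -D - c (b(D, c) = (D + c)*(-1) = -D - c)
(b(-1, 1) - 12)² = ((-1*(-1) - 1*1) - 12)² = ((1 - 1) - 12)² = (0 - 12)² = (-12)² = 144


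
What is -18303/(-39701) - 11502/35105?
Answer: 185885913/1393703605 ≈ 0.13338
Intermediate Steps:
-18303/(-39701) - 11502/35105 = -18303*(-1/39701) - 11502*1/35105 = 18303/39701 - 11502/35105 = 185885913/1393703605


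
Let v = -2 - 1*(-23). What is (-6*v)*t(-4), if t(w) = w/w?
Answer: -126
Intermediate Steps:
t(w) = 1
v = 21 (v = -2 + 23 = 21)
(-6*v)*t(-4) = -6*21*1 = -126*1 = -126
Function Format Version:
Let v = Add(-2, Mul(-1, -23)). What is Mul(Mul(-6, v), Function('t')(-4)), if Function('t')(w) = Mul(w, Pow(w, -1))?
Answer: -126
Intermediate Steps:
Function('t')(w) = 1
v = 21 (v = Add(-2, 23) = 21)
Mul(Mul(-6, v), Function('t')(-4)) = Mul(Mul(-6, 21), 1) = Mul(-126, 1) = -126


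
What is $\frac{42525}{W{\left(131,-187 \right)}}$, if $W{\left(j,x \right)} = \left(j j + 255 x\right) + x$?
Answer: $- \frac{14175}{10237} \approx -1.3847$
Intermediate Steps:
$W{\left(j,x \right)} = j^{2} + 256 x$ ($W{\left(j,x \right)} = \left(j^{2} + 255 x\right) + x = j^{2} + 256 x$)
$\frac{42525}{W{\left(131,-187 \right)}} = \frac{42525}{131^{2} + 256 \left(-187\right)} = \frac{42525}{17161 - 47872} = \frac{42525}{-30711} = 42525 \left(- \frac{1}{30711}\right) = - \frac{14175}{10237}$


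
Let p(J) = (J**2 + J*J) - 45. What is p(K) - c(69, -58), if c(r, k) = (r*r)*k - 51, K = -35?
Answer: 278594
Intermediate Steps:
p(J) = -45 + 2*J**2 (p(J) = (J**2 + J**2) - 45 = 2*J**2 - 45 = -45 + 2*J**2)
c(r, k) = -51 + k*r**2 (c(r, k) = r**2*k - 51 = k*r**2 - 51 = -51 + k*r**2)
p(K) - c(69, -58) = (-45 + 2*(-35)**2) - (-51 - 58*69**2) = (-45 + 2*1225) - (-51 - 58*4761) = (-45 + 2450) - (-51 - 276138) = 2405 - 1*(-276189) = 2405 + 276189 = 278594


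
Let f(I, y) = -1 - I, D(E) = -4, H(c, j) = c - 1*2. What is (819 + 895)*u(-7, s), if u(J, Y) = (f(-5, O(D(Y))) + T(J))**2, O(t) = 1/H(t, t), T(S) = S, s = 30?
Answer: 15426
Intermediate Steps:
H(c, j) = -2 + c (H(c, j) = c - 2 = -2 + c)
O(t) = 1/(-2 + t)
u(J, Y) = (4 + J)**2 (u(J, Y) = ((-1 - 1*(-5)) + J)**2 = ((-1 + 5) + J)**2 = (4 + J)**2)
(819 + 895)*u(-7, s) = (819 + 895)*(4 - 7)**2 = 1714*(-3)**2 = 1714*9 = 15426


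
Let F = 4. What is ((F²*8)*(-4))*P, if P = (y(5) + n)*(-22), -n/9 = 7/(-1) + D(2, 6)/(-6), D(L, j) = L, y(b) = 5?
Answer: 799744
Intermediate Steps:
n = 66 (n = -9*(7/(-1) + 2/(-6)) = -9*(7*(-1) + 2*(-⅙)) = -9*(-7 - ⅓) = -9*(-22/3) = 66)
P = -1562 (P = (5 + 66)*(-22) = 71*(-22) = -1562)
((F²*8)*(-4))*P = ((4²*8)*(-4))*(-1562) = ((16*8)*(-4))*(-1562) = (128*(-4))*(-1562) = -512*(-1562) = 799744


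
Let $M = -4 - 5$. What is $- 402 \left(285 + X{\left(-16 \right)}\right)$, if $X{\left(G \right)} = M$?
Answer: $-110952$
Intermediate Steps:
$M = -9$
$X{\left(G \right)} = -9$
$- 402 \left(285 + X{\left(-16 \right)}\right) = - 402 \left(285 - 9\right) = \left(-402\right) 276 = -110952$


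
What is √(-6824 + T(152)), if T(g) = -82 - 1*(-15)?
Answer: I*√6891 ≈ 83.012*I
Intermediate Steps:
T(g) = -67 (T(g) = -82 + 15 = -67)
√(-6824 + T(152)) = √(-6824 - 67) = √(-6891) = I*√6891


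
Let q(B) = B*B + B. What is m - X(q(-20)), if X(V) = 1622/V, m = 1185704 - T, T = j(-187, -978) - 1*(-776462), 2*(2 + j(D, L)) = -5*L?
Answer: 77290999/190 ≈ 4.0679e+5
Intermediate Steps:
j(D, L) = -2 - 5*L/2 (j(D, L) = -2 + (-5*L)/2 = -2 - 5*L/2)
q(B) = B + B**2 (q(B) = B**2 + B = B + B**2)
T = 778905 (T = (-2 - 5/2*(-978)) - 1*(-776462) = (-2 + 2445) + 776462 = 2443 + 776462 = 778905)
m = 406799 (m = 1185704 - 1*778905 = 1185704 - 778905 = 406799)
m - X(q(-20)) = 406799 - 1622/((-20*(1 - 20))) = 406799 - 1622/((-20*(-19))) = 406799 - 1622/380 = 406799 - 1*811/190 = 406799 - 811/190 = 77290999/190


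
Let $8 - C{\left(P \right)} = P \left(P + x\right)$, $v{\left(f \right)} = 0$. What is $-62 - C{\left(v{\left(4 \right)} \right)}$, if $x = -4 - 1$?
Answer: $-70$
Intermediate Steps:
$x = -5$
$C{\left(P \right)} = 8 - P \left(-5 + P\right)$ ($C{\left(P \right)} = 8 - P \left(P - 5\right) = 8 - P \left(-5 + P\right)$)
$-62 - C{\left(v{\left(4 \right)} \right)} = -62 - \left(8 - 0^{2} + 5 \cdot 0\right) = -62 - \left(8 - 0 + 0\right) = -62 - \left(8 + 0 + 0\right) = -62 - 8 = -70$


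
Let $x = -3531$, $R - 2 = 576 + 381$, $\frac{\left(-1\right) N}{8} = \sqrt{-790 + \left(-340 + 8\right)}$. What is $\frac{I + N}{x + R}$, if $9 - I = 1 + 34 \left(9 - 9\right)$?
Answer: $- \frac{2}{643} + \frac{2 i \sqrt{1122}}{643} \approx -0.0031104 + 0.10419 i$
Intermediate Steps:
$N = - 8 i \sqrt{1122}$ ($N = - 8 \sqrt{-790 + \left(-340 + 8\right)} = - 8 \sqrt{-790 - 332} = - 8 \sqrt{-1122} = - 8 i \sqrt{1122} \approx - 267.97 i$)
$I = 8$ ($I = 9 - \left(1 + 34 \left(9 - 9\right)\right) = 9 - \left(1 + 34 \cdot 0\right) = 9 - \left(1 + 0\right) = 9 - 1 = 8$)
$R = 959$ ($R = 2 + \left(576 + 381\right) = 2 + 957 = 959$)
$\frac{I + N}{x + R} = \frac{8 - 8 i \sqrt{1122}}{-3531 + 959} = \frac{8 - 8 i \sqrt{1122}}{-2572} = \left(8 - 8 i \sqrt{1122}\right) \left(- \frac{1}{2572}\right) = - \frac{2}{643} + \frac{2 i \sqrt{1122}}{643}$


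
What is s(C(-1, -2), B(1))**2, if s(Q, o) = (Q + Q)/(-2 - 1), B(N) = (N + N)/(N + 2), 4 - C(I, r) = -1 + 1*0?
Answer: 100/9 ≈ 11.111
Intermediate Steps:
C(I, r) = 5 (C(I, r) = 4 - (-1 + 1*0) = 4 - (-1 + 0) = 4 - 1*(-1) = 4 + 1 = 5)
B(N) = 2*N/(2 + N) (B(N) = (2*N)/(2 + N) = 2*N/(2 + N))
s(Q, o) = -2*Q/3 (s(Q, o) = (2*Q)/(-3) = (2*Q)*(-1/3) = -2*Q/3)
s(C(-1, -2), B(1))**2 = (-2/3*5)**2 = (-10/3)**2 = 100/9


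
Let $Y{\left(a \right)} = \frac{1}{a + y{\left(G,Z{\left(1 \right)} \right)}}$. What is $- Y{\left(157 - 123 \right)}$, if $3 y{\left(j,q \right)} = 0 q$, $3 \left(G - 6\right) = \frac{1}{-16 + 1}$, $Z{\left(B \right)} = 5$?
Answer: $- \frac{1}{34} \approx -0.029412$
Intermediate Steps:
$G = \frac{269}{45}$ ($G = 6 + \frac{1}{3 \left(-16 + 1\right)} = 6 + \frac{1}{3 \left(-15\right)} = 6 + \frac{1}{3} \left(- \frac{1}{15}\right) = 6 - \frac{1}{45} = \frac{269}{45} \approx 5.9778$)
$y{\left(j,q \right)} = 0$ ($y{\left(j,q \right)} = \frac{0 q}{3} = \frac{1}{3} \cdot 0 = 0$)
$Y{\left(a \right)} = \frac{1}{a}$ ($Y{\left(a \right)} = \frac{1}{a + 0} = \frac{1}{a}$)
$- Y{\left(157 - 123 \right)} = - \frac{1}{157 - 123} = - \frac{1}{34}$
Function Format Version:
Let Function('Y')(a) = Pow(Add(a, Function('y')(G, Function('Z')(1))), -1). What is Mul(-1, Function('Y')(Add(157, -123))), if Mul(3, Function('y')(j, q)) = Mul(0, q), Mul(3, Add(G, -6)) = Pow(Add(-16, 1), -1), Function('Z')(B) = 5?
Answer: Rational(-1, 34) ≈ -0.029412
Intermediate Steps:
G = Rational(269, 45) (G = Add(6, Mul(Rational(1, 3), Pow(Add(-16, 1), -1))) = Add(6, Mul(Rational(1, 3), Pow(-15, -1))) = Add(6, Mul(Rational(1, 3), Rational(-1, 15))) = Add(6, Rational(-1, 45)) = Rational(269, 45) ≈ 5.9778)
Function('y')(j, q) = 0 (Function('y')(j, q) = Mul(Rational(1, 3), Mul(0, q)) = Mul(Rational(1, 3), 0) = 0)
Function('Y')(a) = Pow(a, -1) (Function('Y')(a) = Pow(Add(a, 0), -1) = Pow(a, -1))
Mul(-1, Function('Y')(Add(157, -123))) = Mul(-1, Pow(Add(157, -123), -1)) = Mul(-1, Pow(34, -1)) = Mul(-1, Rational(1, 34)) = Rational(-1, 34)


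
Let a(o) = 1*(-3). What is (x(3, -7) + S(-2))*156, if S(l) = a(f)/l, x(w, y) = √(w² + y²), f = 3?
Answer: 234 + 156*√58 ≈ 1422.1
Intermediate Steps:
a(o) = -3
S(l) = -3/l
(x(3, -7) + S(-2))*156 = (√(3² + (-7)²) - 3/(-2))*156 = (√(9 + 49) - 3*(-½))*156 = (√58 + 3/2)*156 = (3/2 + √58)*156 = 234 + 156*√58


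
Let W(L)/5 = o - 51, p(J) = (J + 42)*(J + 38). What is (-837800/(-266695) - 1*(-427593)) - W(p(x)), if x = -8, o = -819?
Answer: 23039575237/53339 ≈ 4.3195e+5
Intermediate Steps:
p(J) = (38 + J)*(42 + J) (p(J) = (42 + J)*(38 + J) = (38 + J)*(42 + J))
W(L) = -4350 (W(L) = 5*(-819 - 51) = 5*(-870) = -4350)
(-837800/(-266695) - 1*(-427593)) - W(p(x)) = (-837800/(-266695) - 1*(-427593)) - 1*(-4350) = (-837800*(-1/266695) + 427593) + 4350 = (167560/53339 + 427593) + 4350 = 22807550587/53339 + 4350 = 23039575237/53339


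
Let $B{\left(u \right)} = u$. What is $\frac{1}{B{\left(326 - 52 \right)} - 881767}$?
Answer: $- \frac{1}{881493} \approx -1.1344 \cdot 10^{-6}$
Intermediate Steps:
$\frac{1}{B{\left(326 - 52 \right)} - 881767} = \frac{1}{\left(326 - 52\right) - 881767} = \frac{1}{274 - 881767} = \frac{1}{-881493} = - \frac{1}{881493}$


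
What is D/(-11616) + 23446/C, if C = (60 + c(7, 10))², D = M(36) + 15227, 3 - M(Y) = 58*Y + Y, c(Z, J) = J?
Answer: 26016167/7114800 ≈ 3.6566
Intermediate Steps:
M(Y) = 3 - 59*Y (M(Y) = 3 - (58*Y + Y) = 3 - 59*Y)
D = 13106 (D = (3 - 59*36) + 15227 = (3 - 2124) + 15227 = -2121 + 15227 = 13106)
C = 4900 (C = (60 + 10)² = 70² = 4900)
D/(-11616) + 23446/C = 13106/(-11616) + 23446/4900 = 13106*(-1/11616) + 23446*(1/4900) = -6553/5808 + 11723/2450 = 26016167/7114800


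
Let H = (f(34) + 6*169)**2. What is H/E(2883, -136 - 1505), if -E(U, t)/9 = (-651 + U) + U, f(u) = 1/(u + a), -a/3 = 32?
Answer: -3952259689/176958540 ≈ -22.334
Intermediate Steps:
a = -96 (a = -3*32 = -96)
f(u) = 1/(-96 + u) (f(u) = 1/(u - 96) = 1/(-96 + u))
E(U, t) = 5859 - 18*U (E(U, t) = -9*((-651 + U) + U) = -9*(-651 + 2*U) = 5859 - 18*U)
H = 3952259689/3844 (H = (1/(-96 + 34) + 6*169)**2 = (1/(-62) + 1014)**2 = (-1/62 + 1014)**2 = (62867/62)**2 = 3952259689/3844 ≈ 1.0282e+6)
H/E(2883, -136 - 1505) = 3952259689/(3844*(5859 - 18*2883)) = 3952259689/(3844*(5859 - 51894)) = (3952259689/3844)/(-46035) = (3952259689/3844)*(-1/46035) = -3952259689/176958540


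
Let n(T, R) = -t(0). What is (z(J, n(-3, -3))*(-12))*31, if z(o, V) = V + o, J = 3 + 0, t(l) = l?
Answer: -1116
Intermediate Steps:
J = 3
n(T, R) = 0 (n(T, R) = -1*0 = 0)
(z(J, n(-3, -3))*(-12))*31 = ((0 + 3)*(-12))*31 = (3*(-12))*31 = -36*31 = -1116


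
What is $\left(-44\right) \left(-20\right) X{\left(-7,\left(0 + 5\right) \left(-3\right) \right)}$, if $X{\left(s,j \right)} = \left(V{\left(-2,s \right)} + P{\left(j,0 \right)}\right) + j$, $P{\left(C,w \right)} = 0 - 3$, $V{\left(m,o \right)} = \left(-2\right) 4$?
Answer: $-22880$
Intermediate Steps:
$V{\left(m,o \right)} = -8$
$P{\left(C,w \right)} = -3$ ($P{\left(C,w \right)} = 0 - 3 = -3$)
$X{\left(s,j \right)} = -11 + j$ ($X{\left(s,j \right)} = \left(-8 - 3\right) + j = -11 + j$)
$\left(-44\right) \left(-20\right) X{\left(-7,\left(0 + 5\right) \left(-3\right) \right)} = \left(-44\right) \left(-20\right) \left(-11 + \left(0 + 5\right) \left(-3\right)\right) = 880 \left(-11 + 5 \left(-3\right)\right) = 880 \left(-11 - 15\right) = 880 \left(-26\right) = -22880$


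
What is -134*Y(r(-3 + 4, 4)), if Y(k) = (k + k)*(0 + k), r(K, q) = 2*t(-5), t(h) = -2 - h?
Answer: -9648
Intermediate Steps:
r(K, q) = 6 (r(K, q) = 2*(-2 - 1*(-5)) = 2*(-2 + 5) = 2*3 = 6)
Y(k) = 2*k² (Y(k) = (2*k)*k = 2*k²)
-134*Y(r(-3 + 4, 4)) = -268*6² = -268*36 = -134*72 = -9648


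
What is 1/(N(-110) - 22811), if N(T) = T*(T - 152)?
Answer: 1/6009 ≈ 0.00016642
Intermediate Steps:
N(T) = T*(-152 + T)
1/(N(-110) - 22811) = 1/(-110*(-152 - 110) - 22811) = 1/(-110*(-262) - 22811) = 1/(28820 - 22811) = 1/6009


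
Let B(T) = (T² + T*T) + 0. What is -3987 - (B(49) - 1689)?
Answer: -7100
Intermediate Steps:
B(T) = 2*T² (B(T) = (T² + T²) + 0 = 2*T² + 0 = 2*T²)
-3987 - (B(49) - 1689) = -3987 - (2*49² - 1689) = -3987 - (2*2401 - 1689) = -3987 - (4802 - 1689) = -3987 - 1*3113 = -3987 - 3113 = -7100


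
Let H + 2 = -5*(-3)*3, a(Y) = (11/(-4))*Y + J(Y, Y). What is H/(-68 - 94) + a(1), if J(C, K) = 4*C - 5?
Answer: -1301/324 ≈ -4.0154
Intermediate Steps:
J(C, K) = -5 + 4*C
a(Y) = -5 + 5*Y/4 (a(Y) = (11/(-4))*Y + (-5 + 4*Y) = (11*(-¼))*Y + (-5 + 4*Y) = -11*Y/4 + (-5 + 4*Y) = -5 + 5*Y/4)
H = 43 (H = -2 - 5*(-3)*3 = -2 + 15*3 = -2 + 45 = 43)
H/(-68 - 94) + a(1) = 43/(-68 - 94) + (-5 + (5/4)*1) = 43/(-162) + (-5 + 5/4) = -1/162*43 - 15/4 = -43/162 - 15/4 = -1301/324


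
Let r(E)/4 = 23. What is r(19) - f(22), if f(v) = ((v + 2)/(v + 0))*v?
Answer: 68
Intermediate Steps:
r(E) = 92 (r(E) = 4*23 = 92)
f(v) = 2 + v (f(v) = ((2 + v)/v)*v = 2 + v)
r(19) - f(22) = 92 - (2 + 22) = 92 - 1*24 = 92 - 24 = 68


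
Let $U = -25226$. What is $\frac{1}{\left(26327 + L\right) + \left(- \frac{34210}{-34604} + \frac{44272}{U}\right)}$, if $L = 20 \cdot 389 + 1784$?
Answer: $\frac{218230126}{7832330200559} \approx 2.7863 \cdot 10^{-5}$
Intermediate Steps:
$L = 9564$ ($L = 7780 + 1784 = 9564$)
$\frac{1}{\left(26327 + L\right) + \left(- \frac{34210}{-34604} + \frac{44272}{U}\right)} = \frac{1}{\left(26327 + 9564\right) + \left(- \frac{34210}{-34604} + \frac{44272}{-25226}\right)} = \frac{1}{35891 + \left(\left(-34210\right) \left(- \frac{1}{34604}\right) + 44272 \left(- \frac{1}{25226}\right)\right)} = \frac{1}{35891 + \left(\frac{17105}{17302} - \frac{22136}{12613}\right)} = \frac{1}{35891 - \frac{167251707}{218230126}} = \frac{1}{\frac{7832330200559}{218230126}} = \frac{218230126}{7832330200559}$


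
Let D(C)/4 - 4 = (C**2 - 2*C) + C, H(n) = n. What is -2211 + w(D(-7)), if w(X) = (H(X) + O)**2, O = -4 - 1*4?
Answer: 51613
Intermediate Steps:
D(C) = 16 - 4*C + 4*C**2 (D(C) = 16 + 4*((C**2 - 2*C) + C) = 16 + 4*(C**2 - C) = 16 + (-4*C + 4*C**2) = 16 - 4*C + 4*C**2)
O = -8 (O = -4 - 4 = -8)
w(X) = (-8 + X)**2 (w(X) = (X - 8)**2 = (-8 + X)**2)
-2211 + w(D(-7)) = -2211 + (-8 + (16 - 4*(-7) + 4*(-7)**2))**2 = -2211 + (-8 + (16 + 28 + 4*49))**2 = -2211 + (-8 + (16 + 28 + 196))**2 = -2211 + (-8 + 240)**2 = -2211 + 232**2 = -2211 + 53824 = 51613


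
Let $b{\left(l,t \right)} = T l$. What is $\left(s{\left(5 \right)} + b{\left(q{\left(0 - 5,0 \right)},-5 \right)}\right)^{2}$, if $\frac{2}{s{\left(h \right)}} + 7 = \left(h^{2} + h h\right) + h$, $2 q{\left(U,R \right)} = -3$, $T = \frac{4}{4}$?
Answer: $\frac{1225}{576} \approx 2.1267$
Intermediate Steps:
$T = 1$ ($T = 4 \cdot \frac{1}{4} = 1$)
$q{\left(U,R \right)} = - \frac{3}{2}$ ($q{\left(U,R \right)} = \frac{1}{2} \left(-3\right) = - \frac{3}{2}$)
$s{\left(h \right)} = \frac{2}{-7 + h + 2 h^{2}}$ ($s{\left(h \right)} = \frac{2}{-7 + \left(\left(h^{2} + h h\right) + h\right)} = \frac{2}{-7 + \left(\left(h^{2} + h^{2}\right) + h\right)} = \frac{2}{-7 + \left(2 h^{2} + h\right)} = \frac{2}{-7 + \left(h + 2 h^{2}\right)} = \frac{2}{-7 + h + 2 h^{2}}$)
$b{\left(l,t \right)} = l$ ($b{\left(l,t \right)} = 1 l = l$)
$\left(s{\left(5 \right)} + b{\left(q{\left(0 - 5,0 \right)},-5 \right)}\right)^{2} = \left(\frac{2}{-7 + 5 + 2 \cdot 5^{2}} - \frac{3}{2}\right)^{2} = \left(\frac{2}{-7 + 5 + 2 \cdot 25} - \frac{3}{2}\right)^{2} = \left(\frac{2}{-7 + 5 + 50} - \frac{3}{2}\right)^{2} = \left(\frac{2}{48} - \frac{3}{2}\right)^{2} = \left(2 \cdot \frac{1}{48} - \frac{3}{2}\right)^{2} = \left(\frac{1}{24} - \frac{3}{2}\right)^{2} = \left(- \frac{35}{24}\right)^{2} = \frac{1225}{576}$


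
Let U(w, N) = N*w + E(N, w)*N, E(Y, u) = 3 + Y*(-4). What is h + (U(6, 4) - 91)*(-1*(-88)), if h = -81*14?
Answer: -11606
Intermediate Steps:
h = -1134
E(Y, u) = 3 - 4*Y
U(w, N) = N*w + N*(3 - 4*N) (U(w, N) = N*w + (3 - 4*N)*N = N*w + N*(3 - 4*N))
h + (U(6, 4) - 91)*(-1*(-88)) = -1134 + (4*(3 + 6 - 4*4) - 91)*(-1*(-88)) = -1134 + (4*(3 + 6 - 16) - 91)*88 = -1134 + (4*(-7) - 91)*88 = -1134 + (-28 - 91)*88 = -1134 - 119*88 = -1134 - 10472 = -11606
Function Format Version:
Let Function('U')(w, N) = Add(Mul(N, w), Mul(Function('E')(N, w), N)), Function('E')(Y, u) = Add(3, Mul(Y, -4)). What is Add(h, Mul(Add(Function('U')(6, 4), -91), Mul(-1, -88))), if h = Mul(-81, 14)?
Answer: -11606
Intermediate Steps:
h = -1134
Function('E')(Y, u) = Add(3, Mul(-4, Y))
Function('U')(w, N) = Add(Mul(N, w), Mul(N, Add(3, Mul(-4, N)))) (Function('U')(w, N) = Add(Mul(N, w), Mul(Add(3, Mul(-4, N)), N)) = Add(Mul(N, w), Mul(N, Add(3, Mul(-4, N)))))
Add(h, Mul(Add(Function('U')(6, 4), -91), Mul(-1, -88))) = Add(-1134, Mul(Add(Mul(4, Add(3, 6, Mul(-4, 4))), -91), Mul(-1, -88))) = Add(-1134, Mul(Add(Mul(4, Add(3, 6, -16)), -91), 88)) = Add(-1134, Mul(Add(Mul(4, -7), -91), 88)) = Add(-1134, Mul(Add(-28, -91), 88)) = Add(-1134, Mul(-119, 88)) = Add(-1134, -10472) = -11606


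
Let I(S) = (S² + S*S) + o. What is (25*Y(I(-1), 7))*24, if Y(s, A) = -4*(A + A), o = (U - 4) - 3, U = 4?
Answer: -33600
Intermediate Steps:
o = -3 (o = (4 - 4) - 3 = 0 - 3 = -3)
I(S) = -3 + 2*S² (I(S) = (S² + S*S) - 3 = (S² + S²) - 3 = 2*S² - 3 = -3 + 2*S²)
Y(s, A) = -8*A
(25*Y(I(-1), 7))*24 = (25*(-8*7))*24 = (25*(-56))*24 = -1400*24 = -33600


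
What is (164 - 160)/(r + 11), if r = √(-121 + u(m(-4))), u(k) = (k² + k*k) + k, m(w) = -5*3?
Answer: -44/193 + 4*√314/193 ≈ 0.13928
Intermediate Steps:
m(w) = -15
u(k) = k + 2*k² (u(k) = (k² + k²) + k = 2*k² + k = k + 2*k²)
r = √314 (r = √(-121 - 15*(1 + 2*(-15))) = √(-121 - 15*(1 - 30)) = √(-121 - 15*(-29)) = √(-121 + 435) = √314 ≈ 17.720)
(164 - 160)/(r + 11) = (164 - 160)/(√314 + 11) = 4/(11 + √314)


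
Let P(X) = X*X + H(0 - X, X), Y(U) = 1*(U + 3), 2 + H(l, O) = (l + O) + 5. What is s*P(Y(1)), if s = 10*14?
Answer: 2660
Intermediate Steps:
H(l, O) = 3 + O + l (H(l, O) = -2 + ((l + O) + 5) = -2 + ((O + l) + 5) = -2 + (5 + O + l) = 3 + O + l)
Y(U) = 3 + U (Y(U) = 1*(3 + U) = 3 + U)
P(X) = 3 + X**2 (P(X) = X*X + (3 + X + (0 - X)) = X**2 + (3 + X - X) = X**2 + 3 = 3 + X**2)
s = 140
s*P(Y(1)) = 140*(3 + (3 + 1)**2) = 140*(3 + 4**2) = 140*(3 + 16) = 140*19 = 2660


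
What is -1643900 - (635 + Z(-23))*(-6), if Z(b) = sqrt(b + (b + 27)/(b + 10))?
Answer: -1640090 + 6*I*sqrt(3939)/13 ≈ -1.6401e+6 + 28.967*I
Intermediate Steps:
Z(b) = sqrt(b + (27 + b)/(10 + b))
-1643900 - (635 + Z(-23))*(-6) = -1643900 - (635 + sqrt((27 - 23 - 23*(10 - 23))/(10 - 23)))*(-6) = -1643900 - (635 + sqrt((27 - 23 - 23*(-13))/(-13)))*(-6) = -1643900 - (635 + sqrt(-(27 - 23 + 299)/13))*(-6) = -1643900 - (635 + sqrt(-1/13*303))*(-6) = -1643900 - (635 + sqrt(-303/13))*(-6) = -1643900 - (635 + I*sqrt(3939)/13)*(-6) = -1643900 - (-3810 - 6*I*sqrt(3939)/13) = -1643900 + (3810 + 6*I*sqrt(3939)/13) = -1640090 + 6*I*sqrt(3939)/13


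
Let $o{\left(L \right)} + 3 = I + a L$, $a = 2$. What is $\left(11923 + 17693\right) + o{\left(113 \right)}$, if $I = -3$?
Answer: $29836$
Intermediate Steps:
$o{\left(L \right)} = -6 + 2 L$ ($o{\left(L \right)} = -3 + \left(-3 + 2 L\right) = -6 + 2 L$)
$\left(11923 + 17693\right) + o{\left(113 \right)} = \left(11923 + 17693\right) + \left(-6 + 2 \cdot 113\right) = 29616 + \left(-6 + 226\right) = 29616 + 220 = 29836$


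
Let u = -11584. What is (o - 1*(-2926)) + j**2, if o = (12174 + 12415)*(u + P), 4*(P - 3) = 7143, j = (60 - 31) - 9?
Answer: -963408305/4 ≈ -2.4085e+8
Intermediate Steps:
j = 20 (j = 29 - 9 = 20)
P = 7155/4 (P = 3 + (1/4)*7143 = 3 + 7143/4 = 7155/4 ≈ 1788.8)
o = -963421609/4 (o = (12174 + 12415)*(-11584 + 7155/4) = 24589*(-39181/4) = -963421609/4 ≈ -2.4086e+8)
(o - 1*(-2926)) + j**2 = (-963421609/4 - 1*(-2926)) + 20**2 = (-963421609/4 + 2926) + 400 = -963409905/4 + 400 = -963408305/4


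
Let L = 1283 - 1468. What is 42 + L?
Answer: -143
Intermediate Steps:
L = -185
42 + L = 42 - 185 = -143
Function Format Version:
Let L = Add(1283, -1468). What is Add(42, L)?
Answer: -143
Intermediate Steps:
L = -185
Add(42, L) = Add(42, -185) = -143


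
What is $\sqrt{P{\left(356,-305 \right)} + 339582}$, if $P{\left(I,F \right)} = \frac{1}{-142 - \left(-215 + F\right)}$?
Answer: $\frac{\sqrt{5391203874}}{126} \approx 582.74$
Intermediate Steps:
$P{\left(I,F \right)} = \frac{1}{73 - F}$
$\sqrt{P{\left(356,-305 \right)} + 339582} = \sqrt{- \frac{1}{-73 - 305} + 339582} = \sqrt{- \frac{1}{-378} + 339582} = \sqrt{\left(-1\right) \left(- \frac{1}{378}\right) + 339582} = \sqrt{\frac{1}{378} + 339582} = \sqrt{\frac{128361997}{378}} = \frac{\sqrt{5391203874}}{126}$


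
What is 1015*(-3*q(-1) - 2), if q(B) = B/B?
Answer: -5075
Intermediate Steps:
q(B) = 1
1015*(-3*q(-1) - 2) = 1015*(-3*1 - 2) = 1015*(-3 - 2) = 1015*(-5) = -5075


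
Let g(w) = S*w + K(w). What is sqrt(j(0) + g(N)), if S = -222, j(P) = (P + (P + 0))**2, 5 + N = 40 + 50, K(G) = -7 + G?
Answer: 18*I*sqrt(58) ≈ 137.08*I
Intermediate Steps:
N = 85 (N = -5 + (40 + 50) = -5 + 90 = 85)
j(P) = 4*P**2 (j(P) = (P + P)**2 = (2*P)**2 = 4*P**2)
g(w) = -7 - 221*w (g(w) = -222*w + (-7 + w) = -7 - 221*w)
sqrt(j(0) + g(N)) = sqrt(4*0**2 + (-7 - 221*85)) = sqrt(4*0 + (-7 - 18785)) = sqrt(0 - 18792) = sqrt(-18792) = 18*I*sqrt(58)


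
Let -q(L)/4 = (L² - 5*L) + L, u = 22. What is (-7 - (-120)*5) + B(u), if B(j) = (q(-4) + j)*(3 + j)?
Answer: -2057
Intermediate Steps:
q(L) = -4*L² + 16*L (q(L) = -4*((L² - 5*L) + L) = -4*(L² - 4*L) = -4*L² + 16*L)
B(j) = (-128 + j)*(3 + j) (B(j) = (4*(-4)*(4 - 1*(-4)) + j)*(3 + j) = (4*(-4)*(4 + 4) + j)*(3 + j) = (4*(-4)*8 + j)*(3 + j) = (-128 + j)*(3 + j))
(-7 - (-120)*5) + B(u) = (-7 - (-120)*5) + (-384 + 22² - 125*22) = (-7 - 30*(-20)) + (-384 + 484 - 2750) = (-7 + 600) - 2650 = 593 - 2650 = -2057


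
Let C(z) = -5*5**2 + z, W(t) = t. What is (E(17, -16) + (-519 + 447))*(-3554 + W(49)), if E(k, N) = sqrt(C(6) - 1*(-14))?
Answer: 252360 - 3505*I*sqrt(105) ≈ 2.5236e+5 - 35916.0*I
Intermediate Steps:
C(z) = -125 + z (C(z) = -5*25 + z = -125 + z)
E(k, N) = I*sqrt(105) (E(k, N) = sqrt((-125 + 6) - 1*(-14)) = sqrt(-119 + 14) = sqrt(-105) = I*sqrt(105))
(E(17, -16) + (-519 + 447))*(-3554 + W(49)) = (I*sqrt(105) + (-519 + 447))*(-3554 + 49) = (I*sqrt(105) - 72)*(-3505) = (-72 + I*sqrt(105))*(-3505) = 252360 - 3505*I*sqrt(105)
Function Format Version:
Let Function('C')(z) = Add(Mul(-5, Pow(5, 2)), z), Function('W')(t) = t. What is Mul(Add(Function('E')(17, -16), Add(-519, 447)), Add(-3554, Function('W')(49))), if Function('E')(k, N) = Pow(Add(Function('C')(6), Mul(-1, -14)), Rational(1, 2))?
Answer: Add(252360, Mul(-3505, I, Pow(105, Rational(1, 2)))) ≈ Add(2.5236e+5, Mul(-35916., I))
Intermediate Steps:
Function('C')(z) = Add(-125, z) (Function('C')(z) = Add(Mul(-5, 25), z) = Add(-125, z))
Function('E')(k, N) = Mul(I, Pow(105, Rational(1, 2))) (Function('E')(k, N) = Pow(Add(Add(-125, 6), Mul(-1, -14)), Rational(1, 2)) = Pow(Add(-119, 14), Rational(1, 2)) = Pow(-105, Rational(1, 2)) = Mul(I, Pow(105, Rational(1, 2))))
Mul(Add(Function('E')(17, -16), Add(-519, 447)), Add(-3554, Function('W')(49))) = Mul(Add(Mul(I, Pow(105, Rational(1, 2))), Add(-519, 447)), Add(-3554, 49)) = Mul(Add(Mul(I, Pow(105, Rational(1, 2))), -72), -3505) = Mul(Add(-72, Mul(I, Pow(105, Rational(1, 2)))), -3505) = Add(252360, Mul(-3505, I, Pow(105, Rational(1, 2))))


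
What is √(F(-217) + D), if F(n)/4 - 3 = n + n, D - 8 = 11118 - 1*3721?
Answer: √5681 ≈ 75.372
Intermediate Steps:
D = 7405 (D = 8 + (11118 - 1*3721) = 8 + (11118 - 3721) = 8 + 7397 = 7405)
F(n) = 12 + 8*n (F(n) = 12 + 4*(n + n) = 12 + 4*(2*n) = 12 + 8*n)
√(F(-217) + D) = √((12 + 8*(-217)) + 7405) = √((12 - 1736) + 7405) = √(-1724 + 7405) = √5681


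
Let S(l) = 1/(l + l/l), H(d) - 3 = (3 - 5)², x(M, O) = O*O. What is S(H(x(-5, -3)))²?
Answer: 1/64 ≈ 0.015625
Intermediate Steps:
x(M, O) = O²
H(d) = 7 (H(d) = 3 + (3 - 5)² = 3 + (-2)² = 3 + 4 = 7)
S(l) = 1/(1 + l) (S(l) = 1/(l + 1) = 1/(1 + l))
S(H(x(-5, -3)))² = (1/(1 + 7))² = (1/8)² = (⅛)² = 1/64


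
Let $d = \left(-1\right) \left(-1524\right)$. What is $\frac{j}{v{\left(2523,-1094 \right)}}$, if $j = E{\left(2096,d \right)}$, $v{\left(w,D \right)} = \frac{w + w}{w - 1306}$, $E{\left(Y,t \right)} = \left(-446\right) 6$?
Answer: $- \frac{542782}{841} \approx -645.4$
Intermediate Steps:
$d = 1524$
$E{\left(Y,t \right)} = -2676$
$v{\left(w,D \right)} = \frac{2 w}{-1306 + w}$
$j = -2676$
$\frac{j}{v{\left(2523,-1094 \right)}} = - \frac{2676}{2 \cdot 2523 \frac{1}{-1306 + 2523}} = - \frac{2676}{2 \cdot 2523 \cdot \frac{1}{1217}} = - \frac{2676}{\frac{5046}{1217}} = \left(-2676\right) \frac{1217}{5046} = - \frac{542782}{841}$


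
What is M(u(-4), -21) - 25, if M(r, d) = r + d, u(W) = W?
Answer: -50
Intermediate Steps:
M(r, d) = d + r
M(u(-4), -21) - 25 = (-21 - 4) - 25 = -25 - 25 = -50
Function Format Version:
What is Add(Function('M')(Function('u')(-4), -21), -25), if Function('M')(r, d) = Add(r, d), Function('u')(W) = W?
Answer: -50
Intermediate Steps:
Function('M')(r, d) = Add(d, r)
Add(Function('M')(Function('u')(-4), -21), -25) = Add(Add(-21, -4), -25) = Add(-25, -25) = -50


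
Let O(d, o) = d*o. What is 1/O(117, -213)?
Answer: -1/24921 ≈ -4.0127e-5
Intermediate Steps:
1/O(117, -213) = 1/(117*(-213)) = 1/(-24921) = -1/24921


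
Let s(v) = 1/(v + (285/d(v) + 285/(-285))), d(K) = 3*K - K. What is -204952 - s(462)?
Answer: -29120195324/142083 ≈ -2.0495e+5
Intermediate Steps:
d(K) = 2*K
s(v) = 1/(-1 + v + 285/(2*v)) (s(v) = 1/(v + (285/((2*v)) + 285/(-285))) = 1/(v + (285*(1/(2*v)) + 285*(-1/285))) = 1/(v + (285/(2*v) - 1)) = 1/(v + (-1 + 285/(2*v))) = 1/(-1 + v + 285/(2*v)))
-204952 - s(462) = -204952 - 2*462/(285 - 2*462 + 2*462²) = -204952 - 2*462/(285 - 924 + 2*213444) = -204952 - 2*462/(285 - 924 + 426888) = -204952 - 2*462/426249 = -204952 - 1*308/142083 = -204952 - 308/142083 = -29120195324/142083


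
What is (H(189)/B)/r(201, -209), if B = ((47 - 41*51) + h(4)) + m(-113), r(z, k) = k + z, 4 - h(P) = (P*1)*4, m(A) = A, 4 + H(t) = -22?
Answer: -13/8676 ≈ -0.0014984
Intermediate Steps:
H(t) = -26 (H(t) = -4 - 22 = -26)
h(P) = 4 - 4*P (h(P) = 4 - P*1*4 = 4 - P*4 = 4 - 4*P)
B = -2169 (B = ((47 - 41*51) + (4 - 4*4)) - 113 = ((47 - 2091) + (4 - 16)) - 113 = (-2044 - 12) - 113 = -2056 - 113 = -2169)
(H(189)/B)/r(201, -209) = (-26/(-2169))/(-209 + 201) = -26*(-1/2169)/(-8) = (26/2169)*(-⅛) = -13/8676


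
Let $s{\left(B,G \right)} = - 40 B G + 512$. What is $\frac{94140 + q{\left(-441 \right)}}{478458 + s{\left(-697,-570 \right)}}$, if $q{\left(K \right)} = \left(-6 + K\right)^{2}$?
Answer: $- \frac{293949}{15412630} \approx -0.019072$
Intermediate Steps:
$s{\left(B,G \right)} = 512 - 40 B G$ ($s{\left(B,G \right)} = - 40 B G + 512 = 512 - 40 B G$)
$\frac{94140 + q{\left(-441 \right)}}{478458 + s{\left(-697,-570 \right)}} = \frac{94140 + \left(-6 - 441\right)^{2}}{478458 + \left(512 - \left(-27880\right) \left(-570\right)\right)} = \frac{94140 + \left(-447\right)^{2}}{478458 + \left(512 - 15891600\right)} = \frac{94140 + 199809}{478458 - 15891088} = \frac{293949}{-15412630} = 293949 \left(- \frac{1}{15412630}\right) = - \frac{293949}{15412630}$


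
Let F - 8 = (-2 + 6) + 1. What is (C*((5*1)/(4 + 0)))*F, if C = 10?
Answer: 325/2 ≈ 162.50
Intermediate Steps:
F = 13 (F = 8 + ((-2 + 6) + 1) = 8 + (4 + 1) = 8 + 5 = 13)
(C*((5*1)/(4 + 0)))*F = (10*((5*1)/(4 + 0)))*13 = (10*(5/4))*13 = (25/2)*13 = 325/2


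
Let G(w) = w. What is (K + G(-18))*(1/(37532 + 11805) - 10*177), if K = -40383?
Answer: 3528077482089/49337 ≈ 7.1510e+7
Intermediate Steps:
(K + G(-18))*(1/(37532 + 11805) - 10*177) = (-40383 - 18)*(1/(37532 + 11805) - 10*177) = -40401*(1/49337 - 1770) = -40401*(-87326489/49337) = 3528077482089/49337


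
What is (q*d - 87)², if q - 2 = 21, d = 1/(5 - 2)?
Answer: 56644/9 ≈ 6293.8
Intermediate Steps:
d = ⅓ (d = 1/3 = ⅓ ≈ 0.33333)
q = 23 (q = 2 + 21 = 23)
(q*d - 87)² = (23*(⅓) - 87)² = (23/3 - 87)² = (-238/3)² = 56644/9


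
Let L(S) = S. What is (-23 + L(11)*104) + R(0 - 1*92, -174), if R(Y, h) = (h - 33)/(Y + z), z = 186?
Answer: 105167/94 ≈ 1118.8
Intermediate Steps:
R(Y, h) = (-33 + h)/(186 + Y) (R(Y, h) = (h - 33)/(Y + 186) = (-33 + h)/(186 + Y))
(-23 + L(11)*104) + R(0 - 1*92, -174) = (-23 + 11*104) + (-33 - 174)/(186 + (0 - 1*92)) = (-23 + 1144) - 207/(186 + (0 - 92)) = 1121 - 207/(186 - 92) = 1121 - 207/94 = 105167/94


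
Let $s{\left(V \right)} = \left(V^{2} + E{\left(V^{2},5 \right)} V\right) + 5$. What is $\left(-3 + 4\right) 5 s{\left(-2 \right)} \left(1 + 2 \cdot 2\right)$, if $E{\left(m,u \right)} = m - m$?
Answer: $225$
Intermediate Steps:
$E{\left(m,u \right)} = 0$
$s{\left(V \right)} = 5 + V^{2}$ ($s{\left(V \right)} = \left(V^{2} + 0 V\right) + 5 = \left(V^{2} + 0\right) + 5 = V^{2} + 5 = 5 + V^{2}$)
$\left(-3 + 4\right) 5 s{\left(-2 \right)} \left(1 + 2 \cdot 2\right) = \left(-3 + 4\right) 5 \left(5 + \left(-2\right)^{2}\right) \left(1 + 2 \cdot 2\right) = 1 \cdot 5 \left(5 + 4\right) \left(1 + 4\right) = 5 \cdot 9 \cdot 5 = 45 \cdot 5 = 225$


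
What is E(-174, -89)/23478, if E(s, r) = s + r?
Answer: -263/23478 ≈ -0.011202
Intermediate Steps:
E(s, r) = r + s
E(-174, -89)/23478 = (-89 - 174)/23478 = -263*1/23478 = -263/23478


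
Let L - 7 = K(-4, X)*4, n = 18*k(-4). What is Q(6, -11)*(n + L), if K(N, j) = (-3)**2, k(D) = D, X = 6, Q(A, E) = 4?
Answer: -116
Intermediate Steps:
K(N, j) = 9
n = -72 (n = 18*(-4) = -72)
L = 43 (L = 7 + 9*4 = 7 + 36 = 43)
Q(6, -11)*(n + L) = 4*(-72 + 43) = 4*(-29) = -116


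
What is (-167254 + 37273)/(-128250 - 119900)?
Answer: 129981/248150 ≈ 0.52380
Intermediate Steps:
(-167254 + 37273)/(-128250 - 119900) = -129981/(-248150) = -129981*(-1/248150) = 129981/248150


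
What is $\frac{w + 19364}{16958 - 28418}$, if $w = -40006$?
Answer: $\frac{10321}{5730} \approx 1.8012$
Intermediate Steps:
$\frac{w + 19364}{16958 - 28418} = \frac{-40006 + 19364}{16958 - 28418} = - \frac{20642}{-11460} = \left(-20642\right) \left(- \frac{1}{11460}\right) = \frac{10321}{5730}$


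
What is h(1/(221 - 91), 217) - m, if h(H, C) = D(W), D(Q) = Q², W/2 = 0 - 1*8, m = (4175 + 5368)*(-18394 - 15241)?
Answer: 320979061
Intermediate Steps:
m = -320978805 (m = 9543*(-33635) = -320978805)
W = -16 (W = 2*(0 - 1*8) = 2*(0 - 8) = 2*(-8) = -16)
h(H, C) = 256 (h(H, C) = (-16)² = 256)
h(1/(221 - 91), 217) - m = 256 - 1*(-320978805) = 256 + 320978805 = 320979061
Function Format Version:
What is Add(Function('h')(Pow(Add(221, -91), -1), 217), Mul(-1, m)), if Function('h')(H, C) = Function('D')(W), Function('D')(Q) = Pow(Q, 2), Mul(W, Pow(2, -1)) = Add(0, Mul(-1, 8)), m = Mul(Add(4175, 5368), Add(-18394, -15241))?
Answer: 320979061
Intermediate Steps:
m = -320978805 (m = Mul(9543, -33635) = -320978805)
W = -16 (W = Mul(2, Add(0, Mul(-1, 8))) = Mul(2, Add(0, -8)) = Mul(2, -8) = -16)
Function('h')(H, C) = 256 (Function('h')(H, C) = Pow(-16, 2) = 256)
Add(Function('h')(Pow(Add(221, -91), -1), 217), Mul(-1, m)) = Add(256, Mul(-1, -320978805)) = Add(256, 320978805) = 320979061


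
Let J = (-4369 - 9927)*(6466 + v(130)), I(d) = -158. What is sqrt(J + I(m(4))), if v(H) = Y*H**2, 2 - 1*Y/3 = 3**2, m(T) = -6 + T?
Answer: 21*sqrt(11295266) ≈ 70578.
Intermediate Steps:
Y = -21 (Y = 6 - 3*3**2 = 6 - 3*9 = 6 - 27 = -21)
v(H) = -21*H**2
J = 4981212464 (J = (-4369 - 9927)*(6466 - 21*130**2) = -14296*(6466 - 21*16900) = -14296*(6466 - 354900) = -14296*(-348434) = 4981212464)
sqrt(J + I(m(4))) = sqrt(4981212464 - 158) = sqrt(4981212306) = 21*sqrt(11295266)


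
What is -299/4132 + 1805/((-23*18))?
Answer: -3791023/855324 ≈ -4.4323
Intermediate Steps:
-299/4132 + 1805/((-23*18)) = -299*1/4132 + 1805/(-414) = -299/4132 + 1805*(-1/414) = -299/4132 - 1805/414 = -3791023/855324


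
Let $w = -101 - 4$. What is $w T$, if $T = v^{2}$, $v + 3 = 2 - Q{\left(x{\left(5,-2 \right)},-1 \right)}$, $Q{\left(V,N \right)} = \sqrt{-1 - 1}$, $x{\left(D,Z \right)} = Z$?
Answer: $105 - 210 i \sqrt{2} \approx 105.0 - 296.98 i$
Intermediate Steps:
$Q{\left(V,N \right)} = i \sqrt{2}$ ($Q{\left(V,N \right)} = \sqrt{-2} = i \sqrt{2}$)
$w = -105$
$v = -1 - i \sqrt{2}$ ($v = -3 + \left(2 - i \sqrt{2}\right) = -1 - i \sqrt{2} \approx -1.0 - 1.4142 i$)
$T = \left(-1 - i \sqrt{2}\right)^{2} \approx -1.0 + 2.8284 i$
$w T = - 105 \left(1 + i \sqrt{2}\right)^{2}$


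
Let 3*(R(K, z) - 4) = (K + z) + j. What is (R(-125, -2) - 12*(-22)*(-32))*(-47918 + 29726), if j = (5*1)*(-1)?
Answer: 154413696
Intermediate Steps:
j = -5 (j = 5*(-1) = -5)
R(K, z) = 7/3 + K/3 + z/3 (R(K, z) = 4 + ((K + z) - 5)/3 = 4 + (-5 + K + z)/3 = 4 + (-5/3 + K/3 + z/3) = 7/3 + K/3 + z/3)
(R(-125, -2) - 12*(-22)*(-32))*(-47918 + 29726) = ((7/3 + (⅓)*(-125) + (⅓)*(-2)) - 12*(-22)*(-32))*(-47918 + 29726) = ((7/3 - 125/3 - ⅔) + 264*(-32))*(-18192) = (-40 - 8448)*(-18192) = -8488*(-18192) = 154413696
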